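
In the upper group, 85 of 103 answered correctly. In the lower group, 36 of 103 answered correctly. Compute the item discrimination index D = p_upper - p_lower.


p_upper = 85/103 = 0.8252
p_lower = 36/103 = 0.3495
D = 0.8252 - 0.3495 = 0.4757

0.4757


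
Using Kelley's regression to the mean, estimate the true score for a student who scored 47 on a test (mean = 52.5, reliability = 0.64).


T_est = rxx * X + (1 - rxx) * mean
T_est = 0.64 * 47 + 0.36 * 52.5
T_est = 30.08 + 18.9
T_est = 48.98

48.98


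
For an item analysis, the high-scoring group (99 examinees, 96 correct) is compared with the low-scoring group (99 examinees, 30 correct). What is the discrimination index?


p_upper = 96/99 = 0.9697
p_lower = 30/99 = 0.303
D = 0.9697 - 0.303 = 0.6667

0.6667


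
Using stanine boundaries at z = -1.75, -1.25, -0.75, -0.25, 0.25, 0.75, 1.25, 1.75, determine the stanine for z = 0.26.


Stanine boundaries: [-1.75, -1.25, -0.75, -0.25, 0.25, 0.75, 1.25, 1.75]
z = 0.26
Check each boundary:
  z >= -1.75 -> could be stanine 2
  z >= -1.25 -> could be stanine 3
  z >= -0.75 -> could be stanine 4
  z >= -0.25 -> could be stanine 5
  z >= 0.25 -> could be stanine 6
  z < 0.75
  z < 1.25
  z < 1.75
Highest qualifying boundary gives stanine = 6

6


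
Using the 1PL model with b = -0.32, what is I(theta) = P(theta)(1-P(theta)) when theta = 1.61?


P = 1/(1+exp(-(1.61--0.32))) = 0.8732
I = P*(1-P) = 0.8732 * 0.1268
I = 0.1107

0.1107


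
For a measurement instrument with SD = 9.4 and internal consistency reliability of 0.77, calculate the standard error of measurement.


SEM = SD * sqrt(1 - rxx)
SEM = 9.4 * sqrt(1 - 0.77)
SEM = 9.4 * sqrt(0.23) = 9.4 * 0.479583
SEM = 4.5081

4.5081


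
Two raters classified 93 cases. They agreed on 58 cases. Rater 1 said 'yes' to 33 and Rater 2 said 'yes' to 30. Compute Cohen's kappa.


P_o = 58/93 = 0.623656
P_e = (33*30 + 60*63) / 8649 = 0.551509
kappa = (P_o - P_e) / (1 - P_e)
kappa = (0.623656 - 0.551509) / (1 - 0.551509)
kappa = 0.1609

0.1609


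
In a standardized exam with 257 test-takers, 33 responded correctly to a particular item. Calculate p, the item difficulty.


Item difficulty p = number correct / total examinees
p = 33 / 257
p = 0.1284

0.1284


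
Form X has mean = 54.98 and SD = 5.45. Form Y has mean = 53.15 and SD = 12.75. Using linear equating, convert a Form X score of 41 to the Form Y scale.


slope = SD_Y / SD_X = 12.75 / 5.45 ~ 2.3394
intercept = mean_Y - slope * mean_X = 53.15 - (12.75 / 5.45) * 54.98 ~ -75.4729
Y = slope * X + intercept. To avoid rounding drift from the rounded slope/intercept, evaluate the equivalent form Y = mean_Y + SD_Y * (X - mean_X) / SD_X at full precision:
Y = 53.15 + 12.75 * (41 - 54.98) / 5.45
Y = 53.15 - 12.75 * 13.98 / 5.45
Y = 53.15 - 178.245 / 5.45
Y = 53.15 - 32.7055
Y = 20.4445

20.4445


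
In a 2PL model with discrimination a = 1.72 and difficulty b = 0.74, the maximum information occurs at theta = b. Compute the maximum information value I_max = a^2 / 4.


For 2PL, max info at theta = b = 0.74
I_max = a^2 / 4 = 1.72^2 / 4
= 2.9584 / 4
I_max = 0.7396

0.7396


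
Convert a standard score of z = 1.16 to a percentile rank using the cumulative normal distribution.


CDF(z) = 0.5 * (1 + erf(z/sqrt(2)))
erf(0.8202) = 0.754
CDF = 0.877
Percentile rank = 0.877 * 100 = 87.7

87.7


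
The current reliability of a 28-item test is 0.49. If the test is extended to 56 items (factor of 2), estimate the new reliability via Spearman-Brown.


r_new = (n * rxx) / (1 + (n-1) * rxx)
r_new = (2 * 0.49) / (1 + 1 * 0.49)
r_new = 0.98 / 1.49
r_new = 0.6577

0.6577


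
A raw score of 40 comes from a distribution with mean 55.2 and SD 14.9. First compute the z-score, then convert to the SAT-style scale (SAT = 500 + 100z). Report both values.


z = (X - mean) / SD = (40 - 55.2) / 14.9
z = -15.2 / 14.9
z = -1.0201
SAT-scale = SAT = 500 + 100z
Carry z at full precision (z = -15.2 / 14.9) into the conversion:
SAT-scale = 500 + 100 * (-15.2 / 14.9) = 500 + -1520 / 14.9
SAT-scale = 500 + -102.0134
SAT-scale = 397.9866

397.9866


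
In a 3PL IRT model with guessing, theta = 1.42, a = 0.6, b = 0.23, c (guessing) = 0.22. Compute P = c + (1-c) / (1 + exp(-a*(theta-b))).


logit = 0.6*(1.42 - 0.23) = 0.714
P* = 1/(1 + exp(-0.714)) = 0.6713
P = 0.22 + (1 - 0.22) * 0.6713
P = 0.7436

0.7436


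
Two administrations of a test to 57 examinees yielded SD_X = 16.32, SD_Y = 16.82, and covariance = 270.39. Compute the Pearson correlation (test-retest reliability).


r = cov(X,Y) / (SD_X * SD_Y)
r = 270.39 / (16.32 * 16.82)
r = 270.39 / 274.5024
r = 0.985

0.985


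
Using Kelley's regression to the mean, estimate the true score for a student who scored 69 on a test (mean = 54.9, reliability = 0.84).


T_est = rxx * X + (1 - rxx) * mean
T_est = 0.84 * 69 + 0.16 * 54.9
T_est = 57.96 + 8.784
T_est = 66.744

66.744


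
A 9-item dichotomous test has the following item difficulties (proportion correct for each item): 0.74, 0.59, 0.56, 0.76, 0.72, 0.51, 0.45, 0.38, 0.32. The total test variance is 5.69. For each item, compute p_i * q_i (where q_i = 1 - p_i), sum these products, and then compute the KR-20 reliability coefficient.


For each item, compute p_i * q_i:
  Item 1: 0.74 * 0.26 = 0.1924
  Item 2: 0.59 * 0.41 = 0.2419
  Item 3: 0.56 * 0.44 = 0.2464
  Item 4: 0.76 * 0.24 = 0.1824
  Item 5: 0.72 * 0.28 = 0.2016
  Item 6: 0.51 * 0.49 = 0.2499
  Item 7: 0.45 * 0.55 = 0.2475
  Item 8: 0.38 * 0.62 = 0.2356
  Item 9: 0.32 * 0.68 = 0.2176
Sum(p_i * q_i) = 0.1924 + 0.2419 + 0.2464 + 0.1824 + 0.2016 + 0.2499 + 0.2475 + 0.2356 + 0.2176 = 2.0153
KR-20 = (k/(k-1)) * (1 - Sum(p_i*q_i) / Var_total)
= (9/8) * (1 - 2.0153/5.69)
= 1.125 * 0.6458
KR-20 = 0.7265

0.7265


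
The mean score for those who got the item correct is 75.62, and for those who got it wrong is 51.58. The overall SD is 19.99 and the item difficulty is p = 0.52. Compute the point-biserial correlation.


q = 1 - p = 0.48
rpb = ((M1 - M0) / SD) * sqrt(p * q)
rpb = ((75.62 - 51.58) / 19.99) * sqrt(0.52 * 0.48)
rpb = 0.6008

0.6008


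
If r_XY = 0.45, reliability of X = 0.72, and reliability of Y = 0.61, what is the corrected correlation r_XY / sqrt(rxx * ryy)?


r_corrected = rxy / sqrt(rxx * ryy)
= 0.45 / sqrt(0.72 * 0.61)
= 0.45 / sqrt(0.4392)
= 0.45 / 0.662722
r_corrected = 0.679

0.679


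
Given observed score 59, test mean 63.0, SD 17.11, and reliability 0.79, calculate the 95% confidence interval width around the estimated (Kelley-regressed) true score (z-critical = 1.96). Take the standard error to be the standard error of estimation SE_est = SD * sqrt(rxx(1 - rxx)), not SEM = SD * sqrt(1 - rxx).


True score estimate = 0.79*59 + 0.21*63.0 = 59.84
SE_est = SD * sqrt(rxx * (1 - rxx)) = 17.11 * sqrt(0.79 * 0.21) = 17.11 * sqrt(0.1659) = 6.969044
CI = T_est +/- z * SE_est, so width = 2 * z * SE_est = 2 * 1.96 * 6.969044
Width = 27.3187

27.3187


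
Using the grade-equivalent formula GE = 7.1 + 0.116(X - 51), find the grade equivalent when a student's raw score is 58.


raw - median = 58 - 51 = 7
slope * diff = 0.116 * 7 = 0.812
GE = 7.1 + 0.812
GE = 7.912

7.912


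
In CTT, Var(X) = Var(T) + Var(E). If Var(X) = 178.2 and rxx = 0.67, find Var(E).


var_true = rxx * var_obs = 0.67 * 178.2 = 119.394
var_error = var_obs - var_true
var_error = 178.2 - 119.394
var_error = 58.806

58.806


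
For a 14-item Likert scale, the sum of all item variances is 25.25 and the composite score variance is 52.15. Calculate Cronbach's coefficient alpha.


alpha = (k/(k-1)) * (1 - sum(si^2)/s_total^2)
= (14/13) * (1 - 25.25/52.15)
alpha = 0.5555

0.5555


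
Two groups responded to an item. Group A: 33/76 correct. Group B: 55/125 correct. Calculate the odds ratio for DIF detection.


Odds_A = 33/43 = 0.7674
Odds_B = 55/70 = 0.7857
OR = Odds_A / Odds_B = 0.7674 / 0.7857
Exactly, OR = (33 * 70) / (43 * 55) = 2310 / 2365
OR = 0.9767

0.9767


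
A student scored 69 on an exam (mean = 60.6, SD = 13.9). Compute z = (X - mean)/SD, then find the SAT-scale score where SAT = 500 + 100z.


z = (X - mean) / SD = (69 - 60.6) / 13.9
z = 8.4 / 13.9
z = 0.6043
SAT-scale = SAT = 500 + 100z
Carry z at full precision (z = 8.4 / 13.9) into the conversion:
SAT-scale = 500 + 100 * (8.4 / 13.9) = 500 + 840 / 13.9
SAT-scale = 500 + 60.4317
SAT-scale = 560.4317

560.4317


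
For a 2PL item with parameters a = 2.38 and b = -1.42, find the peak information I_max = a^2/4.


For 2PL, max info at theta = b = -1.42
I_max = a^2 / 4 = 2.38^2 / 4
= 5.6644 / 4
I_max = 1.4161

1.4161


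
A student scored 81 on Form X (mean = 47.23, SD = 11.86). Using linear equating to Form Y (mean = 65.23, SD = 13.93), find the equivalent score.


slope = SD_Y / SD_X = 13.93 / 11.86 ~ 1.1745
intercept = mean_Y - slope * mean_X = 65.23 - (13.93 / 11.86) * 47.23 ~ 9.7567
Y = slope * X + intercept. To avoid rounding drift from the rounded slope/intercept, evaluate the equivalent form Y = mean_Y + SD_Y * (X - mean_X) / SD_X at full precision:
Y = 65.23 + 13.93 * (81 - 47.23) / 11.86
Y = 65.23 + 13.93 * 33.77 / 11.86
Y = 65.23 + 470.4161 / 11.86
Y = 65.23 + 39.6641
Y = 104.8941

104.8941


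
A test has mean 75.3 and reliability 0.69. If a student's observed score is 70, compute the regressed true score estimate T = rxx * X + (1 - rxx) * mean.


T_est = rxx * X + (1 - rxx) * mean
T_est = 0.69 * 70 + 0.31 * 75.3
T_est = 48.3 + 23.343
T_est = 71.643

71.643


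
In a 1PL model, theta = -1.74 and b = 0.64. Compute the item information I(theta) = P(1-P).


P = 1/(1+exp(-(-1.74-0.64))) = 0.0847
I = P*(1-P) = 0.0847 * 0.9153
I = 0.0775

0.0775


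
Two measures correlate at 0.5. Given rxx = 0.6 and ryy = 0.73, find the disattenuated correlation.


r_corrected = rxy / sqrt(rxx * ryy)
= 0.5 / sqrt(0.6 * 0.73)
= 0.5 / sqrt(0.438)
= 0.5 / 0.661816
r_corrected = 0.7555

0.7555


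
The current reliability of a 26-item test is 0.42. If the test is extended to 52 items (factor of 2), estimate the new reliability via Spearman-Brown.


r_new = (n * rxx) / (1 + (n-1) * rxx)
r_new = (2 * 0.42) / (1 + 1 * 0.42)
r_new = 0.84 / 1.42
r_new = 0.5915

0.5915


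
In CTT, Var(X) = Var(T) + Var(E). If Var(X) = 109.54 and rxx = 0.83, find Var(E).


var_true = rxx * var_obs = 0.83 * 109.54 = 90.9182
var_error = var_obs - var_true
var_error = 109.54 - 90.9182
var_error = 18.6218

18.6218


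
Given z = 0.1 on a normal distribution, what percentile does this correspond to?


CDF(z) = 0.5 * (1 + erf(z/sqrt(2)))
erf(0.0707) = 0.0797
CDF = 0.5398
Percentile rank = 0.5398 * 100 = 53.98

53.98


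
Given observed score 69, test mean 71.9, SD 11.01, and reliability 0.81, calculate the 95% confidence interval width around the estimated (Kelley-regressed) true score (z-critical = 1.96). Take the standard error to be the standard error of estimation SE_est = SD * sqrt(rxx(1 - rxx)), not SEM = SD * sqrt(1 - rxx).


True score estimate = 0.81*69 + 0.19*71.9 = 69.551
SE_est = SD * sqrt(rxx * (1 - rxx)) = 11.01 * sqrt(0.81 * 0.19) = 11.01 * sqrt(0.1539) = 4.319233
CI = T_est +/- z * SE_est, so width = 2 * z * SE_est = 2 * 1.96 * 4.319233
Width = 16.9314

16.9314


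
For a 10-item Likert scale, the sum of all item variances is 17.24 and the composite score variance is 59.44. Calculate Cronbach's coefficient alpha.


alpha = (k/(k-1)) * (1 - sum(si^2)/s_total^2)
= (10/9) * (1 - 17.24/59.44)
alpha = 0.7888

0.7888


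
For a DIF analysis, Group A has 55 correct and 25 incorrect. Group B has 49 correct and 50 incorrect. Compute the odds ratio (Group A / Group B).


Odds_A = 55/25 = 2.2
Odds_B = 49/50 = 0.98
OR = Odds_A / Odds_B = 2.2 / 0.98
Exactly, OR = (55 * 50) / (25 * 49) = 2750 / 1225
OR = 2.2449

2.2449


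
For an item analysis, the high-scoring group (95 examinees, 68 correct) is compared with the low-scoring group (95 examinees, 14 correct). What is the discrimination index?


p_upper = 68/95 = 0.7158
p_lower = 14/95 = 0.1474
D = 0.7158 - 0.1474 = 0.5684

0.5684


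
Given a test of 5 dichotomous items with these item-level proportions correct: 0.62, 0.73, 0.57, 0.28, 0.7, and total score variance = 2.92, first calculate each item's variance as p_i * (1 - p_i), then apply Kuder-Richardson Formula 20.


For each item, compute p_i * q_i:
  Item 1: 0.62 * 0.38 = 0.2356
  Item 2: 0.73 * 0.27 = 0.1971
  Item 3: 0.57 * 0.43 = 0.2451
  Item 4: 0.28 * 0.72 = 0.2016
  Item 5: 0.7 * 0.3 = 0.21
Sum(p_i * q_i) = 0.2356 + 0.1971 + 0.2451 + 0.2016 + 0.21 = 1.0894
KR-20 = (k/(k-1)) * (1 - Sum(p_i*q_i) / Var_total)
= (5/4) * (1 - 1.0894/2.92)
= 1.25 * 0.6269
KR-20 = 0.7836

0.7836


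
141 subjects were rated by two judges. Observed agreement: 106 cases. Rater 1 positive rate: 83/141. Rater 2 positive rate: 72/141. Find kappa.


P_o = 106/141 = 0.751773
P_e = (83*72 + 58*69) / 19881 = 0.501886
kappa = (P_o - P_e) / (1 - P_e)
kappa = (0.751773 - 0.501886) / (1 - 0.501886)
kappa = 0.5017

0.5017


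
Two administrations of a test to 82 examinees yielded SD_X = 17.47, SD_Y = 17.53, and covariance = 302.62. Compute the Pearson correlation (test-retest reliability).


r = cov(X,Y) / (SD_X * SD_Y)
r = 302.62 / (17.47 * 17.53)
r = 302.62 / 306.2491
r = 0.9881

0.9881


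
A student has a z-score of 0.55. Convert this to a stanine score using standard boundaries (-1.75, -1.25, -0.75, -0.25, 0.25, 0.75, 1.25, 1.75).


Stanine boundaries: [-1.75, -1.25, -0.75, -0.25, 0.25, 0.75, 1.25, 1.75]
z = 0.55
Check each boundary:
  z >= -1.75 -> could be stanine 2
  z >= -1.25 -> could be stanine 3
  z >= -0.75 -> could be stanine 4
  z >= -0.25 -> could be stanine 5
  z >= 0.25 -> could be stanine 6
  z < 0.75
  z < 1.25
  z < 1.75
Highest qualifying boundary gives stanine = 6

6


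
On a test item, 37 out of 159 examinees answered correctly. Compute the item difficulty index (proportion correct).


Item difficulty p = number correct / total examinees
p = 37 / 159
p = 0.2327

0.2327


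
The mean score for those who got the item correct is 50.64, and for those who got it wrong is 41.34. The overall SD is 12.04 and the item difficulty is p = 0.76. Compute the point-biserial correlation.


q = 1 - p = 0.24
rpb = ((M1 - M0) / SD) * sqrt(p * q)
rpb = ((50.64 - 41.34) / 12.04) * sqrt(0.76 * 0.24)
rpb = 0.3299

0.3299


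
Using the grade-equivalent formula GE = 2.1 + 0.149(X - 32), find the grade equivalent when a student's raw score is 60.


raw - median = 60 - 32 = 28
slope * diff = 0.149 * 28 = 4.172
GE = 2.1 + 4.172
GE = 6.272

6.272


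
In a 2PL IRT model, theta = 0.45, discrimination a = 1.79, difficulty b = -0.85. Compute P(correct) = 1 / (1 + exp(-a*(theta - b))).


a*(theta - b) = 1.79 * (0.45 - -0.85) = 2.327
exp(-2.327) = 0.0976
P = 1 / (1 + 0.0976)
P = 0.9111

0.9111


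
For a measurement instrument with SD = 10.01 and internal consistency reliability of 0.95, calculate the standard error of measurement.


SEM = SD * sqrt(1 - rxx)
SEM = 10.01 * sqrt(1 - 0.95)
SEM = 10.01 * sqrt(0.05) = 10.01 * 0.223607
SEM = 2.2383

2.2383


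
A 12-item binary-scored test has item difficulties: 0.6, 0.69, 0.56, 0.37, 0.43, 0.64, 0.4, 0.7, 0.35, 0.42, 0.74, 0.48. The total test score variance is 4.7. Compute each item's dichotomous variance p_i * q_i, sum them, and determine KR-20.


For each item, compute p_i * q_i:
  Item 1: 0.6 * 0.4 = 0.24
  Item 2: 0.69 * 0.31 = 0.2139
  Item 3: 0.56 * 0.44 = 0.2464
  Item 4: 0.37 * 0.63 = 0.2331
  Item 5: 0.43 * 0.57 = 0.2451
  Item 6: 0.64 * 0.36 = 0.2304
  Item 7: 0.4 * 0.6 = 0.24
  Item 8: 0.7 * 0.3 = 0.21
  Item 9: 0.35 * 0.65 = 0.2275
  Item 10: 0.42 * 0.58 = 0.2436
  Item 11: 0.74 * 0.26 = 0.1924
  Item 12: 0.48 * 0.52 = 0.2496
Sum(p_i * q_i) = 0.24 + 0.2139 + 0.2464 + 0.2331 + 0.2451 + 0.2304 + 0.24 + 0.21 + 0.2275 + 0.2436 + 0.1924 + 0.2496 = 2.772
KR-20 = (k/(k-1)) * (1 - Sum(p_i*q_i) / Var_total)
= (12/11) * (1 - 2.772/4.7)
= 1.0909 * 0.4102
KR-20 = 0.4475

0.4475


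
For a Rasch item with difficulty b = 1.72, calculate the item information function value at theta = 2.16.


P = 1/(1+exp(-(2.16-1.72))) = 0.6083
I = P*(1-P) = 0.6083 * 0.3917
I = 0.2383

0.2383


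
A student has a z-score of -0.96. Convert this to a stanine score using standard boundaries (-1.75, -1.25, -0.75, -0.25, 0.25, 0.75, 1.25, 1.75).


Stanine boundaries: [-1.75, -1.25, -0.75, -0.25, 0.25, 0.75, 1.25, 1.75]
z = -0.96
Check each boundary:
  z >= -1.75 -> could be stanine 2
  z >= -1.25 -> could be stanine 3
  z < -0.75
  z < -0.25
  z < 0.25
  z < 0.75
  z < 1.25
  z < 1.75
Highest qualifying boundary gives stanine = 3

3


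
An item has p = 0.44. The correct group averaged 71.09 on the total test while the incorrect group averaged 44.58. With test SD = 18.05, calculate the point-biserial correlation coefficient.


q = 1 - p = 0.56
rpb = ((M1 - M0) / SD) * sqrt(p * q)
rpb = ((71.09 - 44.58) / 18.05) * sqrt(0.44 * 0.56)
rpb = 0.729

0.729


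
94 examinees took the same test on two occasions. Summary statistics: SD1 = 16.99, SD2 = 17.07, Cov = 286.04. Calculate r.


r = cov(X,Y) / (SD_X * SD_Y)
r = 286.04 / (16.99 * 17.07)
r = 286.04 / 290.0193
r = 0.9863

0.9863


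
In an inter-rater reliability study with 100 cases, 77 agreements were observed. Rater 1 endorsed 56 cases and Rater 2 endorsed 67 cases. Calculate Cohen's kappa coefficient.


P_o = 77/100 = 0.77
P_e = (56*67 + 44*33) / 10000 = 0.5204
kappa = (P_o - P_e) / (1 - P_e)
kappa = (0.77 - 0.5204) / (1 - 0.5204)
kappa = 0.5204

0.5204


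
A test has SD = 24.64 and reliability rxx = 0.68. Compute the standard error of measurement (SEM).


SEM = SD * sqrt(1 - rxx)
SEM = 24.64 * sqrt(1 - 0.68)
SEM = 24.64 * sqrt(0.32) = 24.64 * 0.565685
SEM = 13.9385

13.9385


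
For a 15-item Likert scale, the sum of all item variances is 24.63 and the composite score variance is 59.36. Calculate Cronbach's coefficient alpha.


alpha = (k/(k-1)) * (1 - sum(si^2)/s_total^2)
= (15/14) * (1 - 24.63/59.36)
alpha = 0.6269

0.6269


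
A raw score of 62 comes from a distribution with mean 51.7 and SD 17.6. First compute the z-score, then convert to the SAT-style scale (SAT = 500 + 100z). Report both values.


z = (X - mean) / SD = (62 - 51.7) / 17.6
z = 10.3 / 17.6
z = 0.5852
SAT-scale = SAT = 500 + 100z
Carry z at full precision (z = 10.3 / 17.6) into the conversion:
SAT-scale = 500 + 100 * (10.3 / 17.6) = 500 + 1030 / 17.6
SAT-scale = 500 + 58.5227
SAT-scale = 558.5227

558.5227


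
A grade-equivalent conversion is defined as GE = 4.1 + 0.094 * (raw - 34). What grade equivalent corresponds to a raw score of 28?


raw - median = 28 - 34 = -6
slope * diff = 0.094 * -6 = -0.564
GE = 4.1 + -0.564
GE = 3.536

3.536


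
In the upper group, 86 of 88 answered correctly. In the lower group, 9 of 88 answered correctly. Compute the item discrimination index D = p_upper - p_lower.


p_upper = 86/88 = 0.9773
p_lower = 9/88 = 0.1023
D = 0.9773 - 0.1023 = 0.875

0.875


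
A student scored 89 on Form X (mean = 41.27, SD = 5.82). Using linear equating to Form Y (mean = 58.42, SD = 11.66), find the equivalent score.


slope = SD_Y / SD_X = 11.66 / 5.82 ~ 2.0034
intercept = mean_Y - slope * mean_X = 58.42 - (11.66 / 5.82) * 41.27 ~ -24.2618
Y = slope * X + intercept. To avoid rounding drift from the rounded slope/intercept, evaluate the equivalent form Y = mean_Y + SD_Y * (X - mean_X) / SD_X at full precision:
Y = 58.42 + 11.66 * (89 - 41.27) / 5.82
Y = 58.42 + 11.66 * 47.73 / 5.82
Y = 58.42 + 556.5318 / 5.82
Y = 58.42 + 95.624
Y = 154.044

154.044


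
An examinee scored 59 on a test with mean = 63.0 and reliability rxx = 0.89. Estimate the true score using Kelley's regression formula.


T_est = rxx * X + (1 - rxx) * mean
T_est = 0.89 * 59 + 0.11 * 63.0
T_est = 52.51 + 6.93
T_est = 59.44

59.44


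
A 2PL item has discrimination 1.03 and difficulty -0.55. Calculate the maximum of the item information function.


For 2PL, max info at theta = b = -0.55
I_max = a^2 / 4 = 1.03^2 / 4
= 1.0609 / 4
I_max = 0.2652

0.2652


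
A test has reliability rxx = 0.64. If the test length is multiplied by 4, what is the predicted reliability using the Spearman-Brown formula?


r_new = (n * rxx) / (1 + (n-1) * rxx)
r_new = (4 * 0.64) / (1 + 3 * 0.64)
r_new = 2.56 / 2.92
r_new = 0.8767

0.8767


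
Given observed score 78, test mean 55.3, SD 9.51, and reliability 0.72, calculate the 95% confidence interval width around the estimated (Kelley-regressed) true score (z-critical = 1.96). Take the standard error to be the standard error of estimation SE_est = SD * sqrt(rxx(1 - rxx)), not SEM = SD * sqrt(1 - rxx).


True score estimate = 0.72*78 + 0.28*55.3 = 71.644
SE_est = SD * sqrt(rxx * (1 - rxx)) = 9.51 * sqrt(0.72 * 0.28) = 9.51 * sqrt(0.2016) = 4.269979
CI = T_est +/- z * SE_est, so width = 2 * z * SE_est = 2 * 1.96 * 4.269979
Width = 16.7383

16.7383


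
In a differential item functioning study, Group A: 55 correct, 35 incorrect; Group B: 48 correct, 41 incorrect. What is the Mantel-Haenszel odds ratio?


Odds_A = 55/35 = 1.5714
Odds_B = 48/41 = 1.1707
OR = Odds_A / Odds_B = 1.5714 / 1.1707
Exactly, OR = (55 * 41) / (35 * 48) = 2255 / 1680
OR = 1.3423

1.3423


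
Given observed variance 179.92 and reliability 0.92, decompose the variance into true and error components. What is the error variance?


var_true = rxx * var_obs = 0.92 * 179.92 = 165.5264
var_error = var_obs - var_true
var_error = 179.92 - 165.5264
var_error = 14.3936

14.3936


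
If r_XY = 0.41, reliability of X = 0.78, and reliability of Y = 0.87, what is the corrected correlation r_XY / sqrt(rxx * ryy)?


r_corrected = rxy / sqrt(rxx * ryy)
= 0.41 / sqrt(0.78 * 0.87)
= 0.41 / sqrt(0.6786)
= 0.41 / 0.823772
r_corrected = 0.4977

0.4977


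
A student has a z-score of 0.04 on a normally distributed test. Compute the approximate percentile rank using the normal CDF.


CDF(z) = 0.5 * (1 + erf(z/sqrt(2)))
erf(0.0283) = 0.0319
CDF = 0.516
Percentile rank = 0.516 * 100 = 51.6

51.6


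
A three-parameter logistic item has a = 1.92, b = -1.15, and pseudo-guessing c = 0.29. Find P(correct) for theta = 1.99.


logit = 1.92*(1.99 - -1.15) = 6.0288
P* = 1/(1 + exp(-6.0288)) = 0.9976
P = 0.29 + (1 - 0.29) * 0.9976
P = 0.9983

0.9983


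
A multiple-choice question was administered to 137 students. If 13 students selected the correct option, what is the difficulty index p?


Item difficulty p = number correct / total examinees
p = 13 / 137
p = 0.0949

0.0949


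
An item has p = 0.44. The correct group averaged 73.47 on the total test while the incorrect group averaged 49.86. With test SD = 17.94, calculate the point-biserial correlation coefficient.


q = 1 - p = 0.56
rpb = ((M1 - M0) / SD) * sqrt(p * q)
rpb = ((73.47 - 49.86) / 17.94) * sqrt(0.44 * 0.56)
rpb = 0.6533

0.6533


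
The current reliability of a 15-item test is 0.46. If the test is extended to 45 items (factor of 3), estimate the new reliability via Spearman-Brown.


r_new = (n * rxx) / (1 + (n-1) * rxx)
r_new = (3 * 0.46) / (1 + 2 * 0.46)
r_new = 1.38 / 1.92
r_new = 0.7188

0.7188


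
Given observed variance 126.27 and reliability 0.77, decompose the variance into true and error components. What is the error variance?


var_true = rxx * var_obs = 0.77 * 126.27 = 97.2279
var_error = var_obs - var_true
var_error = 126.27 - 97.2279
var_error = 29.0421

29.0421


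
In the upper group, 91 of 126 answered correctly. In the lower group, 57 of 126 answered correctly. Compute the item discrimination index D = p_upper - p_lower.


p_upper = 91/126 = 0.7222
p_lower = 57/126 = 0.4524
D = 0.7222 - 0.4524 = 0.2698

0.2698


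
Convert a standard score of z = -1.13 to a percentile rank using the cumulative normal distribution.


CDF(z) = 0.5 * (1 + erf(z/sqrt(2)))
erf(-0.799) = -0.7415
CDF = 0.1292
Percentile rank = 0.1292 * 100 = 12.92

12.92


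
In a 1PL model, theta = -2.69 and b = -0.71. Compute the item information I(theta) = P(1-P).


P = 1/(1+exp(-(-2.69--0.71))) = 0.1213
I = P*(1-P) = 0.1213 * 0.8787
I = 0.1066

0.1066


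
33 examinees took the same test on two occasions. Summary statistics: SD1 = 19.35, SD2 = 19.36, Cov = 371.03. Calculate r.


r = cov(X,Y) / (SD_X * SD_Y)
r = 371.03 / (19.35 * 19.36)
r = 371.03 / 374.616
r = 0.9904

0.9904


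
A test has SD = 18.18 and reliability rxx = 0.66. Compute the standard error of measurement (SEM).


SEM = SD * sqrt(1 - rxx)
SEM = 18.18 * sqrt(1 - 0.66)
SEM = 18.18 * sqrt(0.34) = 18.18 * 0.583095
SEM = 10.6007

10.6007


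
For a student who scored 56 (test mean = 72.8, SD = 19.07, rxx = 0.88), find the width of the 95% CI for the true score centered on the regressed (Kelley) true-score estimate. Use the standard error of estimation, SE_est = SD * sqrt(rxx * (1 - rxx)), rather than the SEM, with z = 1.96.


True score estimate = 0.88*56 + 0.12*72.8 = 58.016
SE_est = SD * sqrt(rxx * (1 - rxx)) = 19.07 * sqrt(0.88 * 0.12) = 19.07 * sqrt(0.1056) = 6.197016
CI = T_est +/- z * SE_est, so width = 2 * z * SE_est = 2 * 1.96 * 6.197016
Width = 24.2923

24.2923


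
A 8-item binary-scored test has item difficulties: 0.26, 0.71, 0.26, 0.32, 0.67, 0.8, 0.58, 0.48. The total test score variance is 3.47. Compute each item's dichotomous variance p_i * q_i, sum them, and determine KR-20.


For each item, compute p_i * q_i:
  Item 1: 0.26 * 0.74 = 0.1924
  Item 2: 0.71 * 0.29 = 0.2059
  Item 3: 0.26 * 0.74 = 0.1924
  Item 4: 0.32 * 0.68 = 0.2176
  Item 5: 0.67 * 0.33 = 0.2211
  Item 6: 0.8 * 0.2 = 0.16
  Item 7: 0.58 * 0.42 = 0.2436
  Item 8: 0.48 * 0.52 = 0.2496
Sum(p_i * q_i) = 0.1924 + 0.2059 + 0.1924 + 0.2176 + 0.2211 + 0.16 + 0.2436 + 0.2496 = 1.6826
KR-20 = (k/(k-1)) * (1 - Sum(p_i*q_i) / Var_total)
= (8/7) * (1 - 1.6826/3.47)
= 1.1429 * 0.5151
KR-20 = 0.5887

0.5887


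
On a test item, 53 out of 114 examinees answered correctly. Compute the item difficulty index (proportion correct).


Item difficulty p = number correct / total examinees
p = 53 / 114
p = 0.4649

0.4649


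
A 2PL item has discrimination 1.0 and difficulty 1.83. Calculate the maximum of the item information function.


For 2PL, max info at theta = b = 1.83
I_max = a^2 / 4 = 1.0^2 / 4
= 1.0 / 4
I_max = 0.25

0.25


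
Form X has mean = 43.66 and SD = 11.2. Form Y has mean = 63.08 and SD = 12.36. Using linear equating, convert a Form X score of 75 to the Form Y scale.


slope = SD_Y / SD_X = 12.36 / 11.2 ~ 1.1036
intercept = mean_Y - slope * mean_X = 63.08 - (12.36 / 11.2) * 43.66 ~ 14.8981
Y = slope * X + intercept. To avoid rounding drift from the rounded slope/intercept, evaluate the equivalent form Y = mean_Y + SD_Y * (X - mean_X) / SD_X at full precision:
Y = 63.08 + 12.36 * (75 - 43.66) / 11.2
Y = 63.08 + 12.36 * 31.34 / 11.2
Y = 63.08 + 387.3624 / 11.2
Y = 63.08 + 34.5859
Y = 97.6659

97.6659


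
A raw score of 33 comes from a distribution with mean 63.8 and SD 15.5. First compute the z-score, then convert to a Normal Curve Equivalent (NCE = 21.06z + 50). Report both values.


z = (X - mean) / SD = (33 - 63.8) / 15.5
z = -30.8 / 15.5
z = -1.9871
NCE = NCE = 21.06z + 50
Carry z at full precision (z = -30.8 / 15.5) into the conversion:
NCE = 21.06 * (-30.8 / 15.5) + 50 = -648.648 / 15.5 + 50
NCE = -41.8483 + 50
NCE = 8.1517

8.1517


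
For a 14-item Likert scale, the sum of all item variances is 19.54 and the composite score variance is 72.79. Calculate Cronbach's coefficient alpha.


alpha = (k/(k-1)) * (1 - sum(si^2)/s_total^2)
= (14/13) * (1 - 19.54/72.79)
alpha = 0.7878

0.7878


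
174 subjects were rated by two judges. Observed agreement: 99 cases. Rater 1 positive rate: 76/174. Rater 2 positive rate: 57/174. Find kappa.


P_o = 99/174 = 0.568966
P_e = (76*57 + 98*117) / 30276 = 0.521799
kappa = (P_o - P_e) / (1 - P_e)
kappa = (0.568966 - 0.521799) / (1 - 0.521799)
kappa = 0.0986

0.0986


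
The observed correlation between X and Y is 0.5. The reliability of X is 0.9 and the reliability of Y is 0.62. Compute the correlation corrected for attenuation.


r_corrected = rxy / sqrt(rxx * ryy)
= 0.5 / sqrt(0.9 * 0.62)
= 0.5 / sqrt(0.558)
= 0.5 / 0.746994
r_corrected = 0.6693

0.6693


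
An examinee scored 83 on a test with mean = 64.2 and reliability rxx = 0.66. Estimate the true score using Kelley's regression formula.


T_est = rxx * X + (1 - rxx) * mean
T_est = 0.66 * 83 + 0.34 * 64.2
T_est = 54.78 + 21.828
T_est = 76.608

76.608


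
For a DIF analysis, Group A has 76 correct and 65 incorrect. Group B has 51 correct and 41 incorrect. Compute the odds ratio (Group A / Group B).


Odds_A = 76/65 = 1.1692
Odds_B = 51/41 = 1.2439
OR = Odds_A / Odds_B = 1.1692 / 1.2439
Exactly, OR = (76 * 41) / (65 * 51) = 3116 / 3315
OR = 0.94

0.94


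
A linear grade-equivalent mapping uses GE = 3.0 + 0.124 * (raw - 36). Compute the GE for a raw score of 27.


raw - median = 27 - 36 = -9
slope * diff = 0.124 * -9 = -1.116
GE = 3.0 + -1.116
GE = 1.884

1.884


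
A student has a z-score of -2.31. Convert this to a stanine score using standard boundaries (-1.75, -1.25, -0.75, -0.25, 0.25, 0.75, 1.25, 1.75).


Stanine boundaries: [-1.75, -1.25, -0.75, -0.25, 0.25, 0.75, 1.25, 1.75]
z = -2.31
Check each boundary:
  z < -1.75
  z < -1.25
  z < -0.75
  z < -0.25
  z < 0.25
  z < 0.75
  z < 1.25
  z < 1.75
Highest qualifying boundary gives stanine = 1

1


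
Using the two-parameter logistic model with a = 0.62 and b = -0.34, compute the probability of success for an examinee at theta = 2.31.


a*(theta - b) = 0.62 * (2.31 - -0.34) = 1.643
exp(-1.643) = 0.1934
P = 1 / (1 + 0.1934)
P = 0.8379

0.8379


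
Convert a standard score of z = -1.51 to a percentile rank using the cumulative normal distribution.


CDF(z) = 0.5 * (1 + erf(z/sqrt(2)))
erf(-1.0677) = -0.869
CDF = 0.0655
Percentile rank = 0.0655 * 100 = 6.55

6.55


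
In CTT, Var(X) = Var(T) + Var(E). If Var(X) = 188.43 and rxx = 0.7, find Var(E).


var_true = rxx * var_obs = 0.7 * 188.43 = 131.901
var_error = var_obs - var_true
var_error = 188.43 - 131.901
var_error = 56.529

56.529


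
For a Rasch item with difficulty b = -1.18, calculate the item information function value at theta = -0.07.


P = 1/(1+exp(-(-0.07--1.18))) = 0.7521
I = P*(1-P) = 0.7521 * 0.2479
I = 0.1864

0.1864


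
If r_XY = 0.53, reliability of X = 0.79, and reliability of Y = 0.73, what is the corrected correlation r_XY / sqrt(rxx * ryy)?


r_corrected = rxy / sqrt(rxx * ryy)
= 0.53 / sqrt(0.79 * 0.73)
= 0.53 / sqrt(0.5767)
= 0.53 / 0.759408
r_corrected = 0.6979

0.6979


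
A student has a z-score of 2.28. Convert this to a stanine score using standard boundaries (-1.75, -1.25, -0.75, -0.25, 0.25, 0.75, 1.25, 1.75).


Stanine boundaries: [-1.75, -1.25, -0.75, -0.25, 0.25, 0.75, 1.25, 1.75]
z = 2.28
Check each boundary:
  z >= -1.75 -> could be stanine 2
  z >= -1.25 -> could be stanine 3
  z >= -0.75 -> could be stanine 4
  z >= -0.25 -> could be stanine 5
  z >= 0.25 -> could be stanine 6
  z >= 0.75 -> could be stanine 7
  z >= 1.25 -> could be stanine 8
  z >= 1.75 -> could be stanine 9
Highest qualifying boundary gives stanine = 9

9


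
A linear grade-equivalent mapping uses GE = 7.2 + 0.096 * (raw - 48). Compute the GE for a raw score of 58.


raw - median = 58 - 48 = 10
slope * diff = 0.096 * 10 = 0.96
GE = 7.2 + 0.96
GE = 8.16

8.16


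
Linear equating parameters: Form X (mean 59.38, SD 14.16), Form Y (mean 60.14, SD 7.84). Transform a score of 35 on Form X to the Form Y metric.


slope = SD_Y / SD_X = 7.84 / 14.16 ~ 0.5537
intercept = mean_Y - slope * mean_X = 60.14 - (7.84 / 14.16) * 59.38 ~ 27.2629
Y = slope * X + intercept. To avoid rounding drift from the rounded slope/intercept, evaluate the equivalent form Y = mean_Y + SD_Y * (X - mean_X) / SD_X at full precision:
Y = 60.14 + 7.84 * (35 - 59.38) / 14.16
Y = 60.14 - 7.84 * 24.38 / 14.16
Y = 60.14 - 191.1392 / 14.16
Y = 60.14 - 13.4985
Y = 46.6415

46.6415


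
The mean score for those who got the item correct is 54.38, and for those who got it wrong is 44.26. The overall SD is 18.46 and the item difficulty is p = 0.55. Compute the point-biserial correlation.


q = 1 - p = 0.45
rpb = ((M1 - M0) / SD) * sqrt(p * q)
rpb = ((54.38 - 44.26) / 18.46) * sqrt(0.55 * 0.45)
rpb = 0.2727

0.2727


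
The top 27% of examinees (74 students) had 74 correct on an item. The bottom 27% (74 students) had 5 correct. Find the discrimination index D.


p_upper = 74/74 = 1.0
p_lower = 5/74 = 0.0676
D = 1.0 - 0.0676 = 0.9324

0.9324


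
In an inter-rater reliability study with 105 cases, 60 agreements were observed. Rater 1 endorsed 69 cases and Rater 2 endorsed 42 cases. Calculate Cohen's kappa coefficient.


P_o = 60/105 = 0.571429
P_e = (69*42 + 36*63) / 11025 = 0.468571
kappa = (P_o - P_e) / (1 - P_e)
kappa = (0.571429 - 0.468571) / (1 - 0.468571)
kappa = 0.1935

0.1935


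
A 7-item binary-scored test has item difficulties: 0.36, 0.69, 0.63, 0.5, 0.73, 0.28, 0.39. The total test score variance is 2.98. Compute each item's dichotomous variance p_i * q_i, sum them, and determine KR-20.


For each item, compute p_i * q_i:
  Item 1: 0.36 * 0.64 = 0.2304
  Item 2: 0.69 * 0.31 = 0.2139
  Item 3: 0.63 * 0.37 = 0.2331
  Item 4: 0.5 * 0.5 = 0.25
  Item 5: 0.73 * 0.27 = 0.1971
  Item 6: 0.28 * 0.72 = 0.2016
  Item 7: 0.39 * 0.61 = 0.2379
Sum(p_i * q_i) = 0.2304 + 0.2139 + 0.2331 + 0.25 + 0.1971 + 0.2016 + 0.2379 = 1.564
KR-20 = (k/(k-1)) * (1 - Sum(p_i*q_i) / Var_total)
= (7/6) * (1 - 1.564/2.98)
= 1.1667 * 0.4752
KR-20 = 0.5544

0.5544


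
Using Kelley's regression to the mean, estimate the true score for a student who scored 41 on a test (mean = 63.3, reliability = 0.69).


T_est = rxx * X + (1 - rxx) * mean
T_est = 0.69 * 41 + 0.31 * 63.3
T_est = 28.29 + 19.623
T_est = 47.913

47.913


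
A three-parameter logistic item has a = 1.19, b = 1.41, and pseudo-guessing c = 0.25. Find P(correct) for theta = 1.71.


logit = 1.19*(1.71 - 1.41) = 0.357
P* = 1/(1 + exp(-0.357)) = 0.5883
P = 0.25 + (1 - 0.25) * 0.5883
P = 0.6912

0.6912


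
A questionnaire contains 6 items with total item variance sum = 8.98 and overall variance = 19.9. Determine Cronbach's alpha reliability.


alpha = (k/(k-1)) * (1 - sum(si^2)/s_total^2)
= (6/5) * (1 - 8.98/19.9)
alpha = 0.6585

0.6585


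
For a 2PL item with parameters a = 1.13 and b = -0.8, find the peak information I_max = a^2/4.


For 2PL, max info at theta = b = -0.8
I_max = a^2 / 4 = 1.13^2 / 4
= 1.2769 / 4
I_max = 0.3192

0.3192


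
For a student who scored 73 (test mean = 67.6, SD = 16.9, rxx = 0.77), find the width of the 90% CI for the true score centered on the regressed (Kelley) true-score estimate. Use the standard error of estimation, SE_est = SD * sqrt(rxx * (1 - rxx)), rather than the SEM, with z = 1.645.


True score estimate = 0.77*73 + 0.23*67.6 = 71.758
SE_est = SD * sqrt(rxx * (1 - rxx)) = 16.9 * sqrt(0.77 * 0.23) = 16.9 * sqrt(0.1771) = 7.112069
CI = T_est +/- z * SE_est, so width = 2 * z * SE_est = 2 * 1.645 * 7.112069
Width = 23.3987

23.3987


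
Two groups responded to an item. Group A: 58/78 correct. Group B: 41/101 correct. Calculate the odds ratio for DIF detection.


Odds_A = 58/20 = 2.9
Odds_B = 41/60 = 0.6833
OR = Odds_A / Odds_B = 2.9 / 0.6833
Exactly, OR = (58 * 60) / (20 * 41) = 3480 / 820
OR = 4.2439

4.2439


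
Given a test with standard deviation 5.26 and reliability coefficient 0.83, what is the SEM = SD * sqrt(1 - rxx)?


SEM = SD * sqrt(1 - rxx)
SEM = 5.26 * sqrt(1 - 0.83)
SEM = 5.26 * sqrt(0.17) = 5.26 * 0.412311
SEM = 2.1688

2.1688


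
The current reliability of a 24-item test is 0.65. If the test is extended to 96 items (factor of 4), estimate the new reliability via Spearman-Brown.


r_new = (n * rxx) / (1 + (n-1) * rxx)
r_new = (4 * 0.65) / (1 + 3 * 0.65)
r_new = 2.6 / 2.95
r_new = 0.8814

0.8814


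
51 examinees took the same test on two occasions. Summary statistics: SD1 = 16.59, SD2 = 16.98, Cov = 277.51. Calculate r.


r = cov(X,Y) / (SD_X * SD_Y)
r = 277.51 / (16.59 * 16.98)
r = 277.51 / 281.6982
r = 0.9851

0.9851


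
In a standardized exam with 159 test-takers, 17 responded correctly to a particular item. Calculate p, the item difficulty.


Item difficulty p = number correct / total examinees
p = 17 / 159
p = 0.1069

0.1069


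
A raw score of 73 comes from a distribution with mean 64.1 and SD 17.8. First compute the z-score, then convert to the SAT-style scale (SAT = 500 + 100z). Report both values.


z = (X - mean) / SD = (73 - 64.1) / 17.8
z = 8.9 / 17.8
z = 0.5
SAT-scale = SAT = 500 + 100z
Carry z at full precision (z = 8.9 / 17.8) into the conversion:
SAT-scale = 500 + 100 * (8.9 / 17.8) = 500 + 890 / 17.8
SAT-scale = 500 + 50.0
SAT-scale = 550.0

550.0


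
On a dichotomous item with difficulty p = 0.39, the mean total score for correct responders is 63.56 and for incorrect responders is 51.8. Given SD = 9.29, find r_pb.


q = 1 - p = 0.61
rpb = ((M1 - M0) / SD) * sqrt(p * q)
rpb = ((63.56 - 51.8) / 9.29) * sqrt(0.39 * 0.61)
rpb = 0.6174

0.6174


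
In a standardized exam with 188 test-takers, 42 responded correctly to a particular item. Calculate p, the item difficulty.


Item difficulty p = number correct / total examinees
p = 42 / 188
p = 0.2234

0.2234


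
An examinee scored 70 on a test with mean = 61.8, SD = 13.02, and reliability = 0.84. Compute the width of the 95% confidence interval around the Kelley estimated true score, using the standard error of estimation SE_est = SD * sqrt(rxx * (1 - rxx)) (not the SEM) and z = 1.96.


True score estimate = 0.84*70 + 0.16*61.8 = 68.688
SE_est = SD * sqrt(rxx * (1 - rxx)) = 13.02 * sqrt(0.84 * 0.16) = 13.02 * sqrt(0.1344) = 4.773211
CI = T_est +/- z * SE_est, so width = 2 * z * SE_est = 2 * 1.96 * 4.773211
Width = 18.711

18.711


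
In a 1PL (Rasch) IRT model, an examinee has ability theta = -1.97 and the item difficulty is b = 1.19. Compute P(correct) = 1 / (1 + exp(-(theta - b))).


theta - b = -1.97 - 1.19 = -3.16
exp(-(theta - b)) = exp(3.16) = 23.5706
P = 1 / (1 + 23.5706)
P = 0.0407

0.0407


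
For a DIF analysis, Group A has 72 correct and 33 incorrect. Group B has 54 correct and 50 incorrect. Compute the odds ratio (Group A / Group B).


Odds_A = 72/33 = 2.1818
Odds_B = 54/50 = 1.08
OR = Odds_A / Odds_B = 2.1818 / 1.08
Exactly, OR = (72 * 50) / (33 * 54) = 3600 / 1782
OR = 2.0202

2.0202


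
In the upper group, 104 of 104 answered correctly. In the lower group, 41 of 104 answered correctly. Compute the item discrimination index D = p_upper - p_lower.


p_upper = 104/104 = 1.0
p_lower = 41/104 = 0.3942
D = 1.0 - 0.3942 = 0.6058

0.6058


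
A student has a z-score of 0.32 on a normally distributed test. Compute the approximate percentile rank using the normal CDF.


CDF(z) = 0.5 * (1 + erf(z/sqrt(2)))
erf(0.2263) = 0.251
CDF = 0.6255
Percentile rank = 0.6255 * 100 = 62.55

62.55


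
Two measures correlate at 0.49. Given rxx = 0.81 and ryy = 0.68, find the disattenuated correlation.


r_corrected = rxy / sqrt(rxx * ryy)
= 0.49 / sqrt(0.81 * 0.68)
= 0.49 / sqrt(0.5508)
= 0.49 / 0.742159
r_corrected = 0.6602

0.6602


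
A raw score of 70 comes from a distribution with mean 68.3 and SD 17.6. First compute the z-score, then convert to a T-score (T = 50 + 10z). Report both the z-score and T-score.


z = (X - mean) / SD = (70 - 68.3) / 17.6
z = 1.7 / 17.6
z = 0.0966
T-score = T = 50 + 10z
Carry z at full precision (z = 1.7 / 17.6) into the conversion:
T-score = 50 + 10 * (1.7 / 17.6) = 50 + 17 / 17.6
T-score = 50 + 0.9659
T-score = 50.9659

50.9659


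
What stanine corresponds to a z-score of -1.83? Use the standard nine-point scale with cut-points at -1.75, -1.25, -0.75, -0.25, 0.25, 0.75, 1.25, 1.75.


Stanine boundaries: [-1.75, -1.25, -0.75, -0.25, 0.25, 0.75, 1.25, 1.75]
z = -1.83
Check each boundary:
  z < -1.75
  z < -1.25
  z < -0.75
  z < -0.25
  z < 0.25
  z < 0.75
  z < 1.25
  z < 1.75
Highest qualifying boundary gives stanine = 1

1
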